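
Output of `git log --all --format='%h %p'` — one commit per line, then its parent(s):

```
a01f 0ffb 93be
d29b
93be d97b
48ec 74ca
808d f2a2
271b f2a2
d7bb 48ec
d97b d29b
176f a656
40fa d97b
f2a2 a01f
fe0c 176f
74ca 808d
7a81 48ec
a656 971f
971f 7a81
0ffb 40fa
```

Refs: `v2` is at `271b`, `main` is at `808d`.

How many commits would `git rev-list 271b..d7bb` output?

Reachable from d7bb: {0ffb, 40fa, 48ec, 74ca, 808d, 93be, a01f, d29b, d7bb, d97b, f2a2}.
Reachable from 271b: {0ffb, 271b, 40fa, 93be, a01f, d29b, d97b, f2a2}.
In d7bb's history but not 271b's: {48ec, 74ca, 808d, d7bb} — 4 commits.

4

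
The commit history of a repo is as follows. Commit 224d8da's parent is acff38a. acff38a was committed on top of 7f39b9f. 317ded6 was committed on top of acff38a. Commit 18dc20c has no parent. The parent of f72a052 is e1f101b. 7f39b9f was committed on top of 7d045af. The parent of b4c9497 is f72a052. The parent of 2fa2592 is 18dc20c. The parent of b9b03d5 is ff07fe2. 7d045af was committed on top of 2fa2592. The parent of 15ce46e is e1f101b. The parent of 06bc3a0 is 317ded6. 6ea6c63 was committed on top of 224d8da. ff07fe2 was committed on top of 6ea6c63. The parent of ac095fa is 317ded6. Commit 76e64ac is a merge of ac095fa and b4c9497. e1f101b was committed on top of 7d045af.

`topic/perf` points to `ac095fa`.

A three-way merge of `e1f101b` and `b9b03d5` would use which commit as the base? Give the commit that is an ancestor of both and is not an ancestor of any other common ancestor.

Ancestors of e1f101b: {18dc20c, 2fa2592, 7d045af, e1f101b}.
Ancestors of b9b03d5: {18dc20c, 224d8da, 2fa2592, 6ea6c63, 7d045af, 7f39b9f, acff38a, b9b03d5, ff07fe2}.
Common ancestors: {18dc20c, 2fa2592, 7d045af}.
Among these, 7d045af is not an ancestor of any other common ancestor — it is the merge base.

7d045af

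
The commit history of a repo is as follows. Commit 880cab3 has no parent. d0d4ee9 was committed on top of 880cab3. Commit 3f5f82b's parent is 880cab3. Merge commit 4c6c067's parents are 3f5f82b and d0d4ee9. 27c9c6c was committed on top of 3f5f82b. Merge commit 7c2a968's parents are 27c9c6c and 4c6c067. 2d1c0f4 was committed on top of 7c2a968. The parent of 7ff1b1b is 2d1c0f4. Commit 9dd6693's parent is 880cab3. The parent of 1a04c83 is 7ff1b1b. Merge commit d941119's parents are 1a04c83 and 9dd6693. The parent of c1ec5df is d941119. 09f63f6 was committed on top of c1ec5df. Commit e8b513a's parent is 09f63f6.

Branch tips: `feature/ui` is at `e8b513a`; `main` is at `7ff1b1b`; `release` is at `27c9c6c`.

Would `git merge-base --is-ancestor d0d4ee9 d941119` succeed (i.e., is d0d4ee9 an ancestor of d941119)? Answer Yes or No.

Yes

Ancestors of d941119 (commits reachable by following parents): {1a04c83, 27c9c6c, 2d1c0f4, 3f5f82b, 4c6c067, 7c2a968, 7ff1b1b, 880cab3, 9dd6693, d0d4ee9, d941119}.
d0d4ee9 is in that set, so it is an ancestor of d941119.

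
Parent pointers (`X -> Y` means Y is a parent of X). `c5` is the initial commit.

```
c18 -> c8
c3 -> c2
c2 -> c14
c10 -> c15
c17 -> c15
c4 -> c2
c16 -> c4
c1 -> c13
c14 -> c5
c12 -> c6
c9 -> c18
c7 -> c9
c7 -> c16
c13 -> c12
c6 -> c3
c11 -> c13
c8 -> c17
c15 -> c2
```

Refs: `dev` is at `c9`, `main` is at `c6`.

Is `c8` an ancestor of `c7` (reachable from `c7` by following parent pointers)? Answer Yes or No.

Ancestors of c7 (commits reachable by following parents): {c14, c15, c16, c17, c18, c2, c4, c5, c7, c8, c9}.
c8 is in that set, so it is an ancestor of c7.

Yes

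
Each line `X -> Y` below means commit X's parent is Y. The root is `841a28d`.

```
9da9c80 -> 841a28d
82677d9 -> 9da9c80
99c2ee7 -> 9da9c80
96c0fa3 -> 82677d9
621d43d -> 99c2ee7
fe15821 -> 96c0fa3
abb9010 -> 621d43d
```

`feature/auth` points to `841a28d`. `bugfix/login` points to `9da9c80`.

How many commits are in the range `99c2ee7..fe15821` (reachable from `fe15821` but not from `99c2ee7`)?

Reachable from fe15821: {82677d9, 841a28d, 96c0fa3, 9da9c80, fe15821}.
Reachable from 99c2ee7: {841a28d, 99c2ee7, 9da9c80}.
In fe15821's history but not 99c2ee7's: {82677d9, 96c0fa3, fe15821} — 3 commits.

3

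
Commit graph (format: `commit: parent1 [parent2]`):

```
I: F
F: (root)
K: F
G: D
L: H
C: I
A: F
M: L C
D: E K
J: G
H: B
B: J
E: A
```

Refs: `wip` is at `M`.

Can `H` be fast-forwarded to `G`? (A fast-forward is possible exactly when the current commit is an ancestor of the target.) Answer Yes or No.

A fast-forward from H to G is possible iff H is an ancestor of G.
Ancestors of G: {A, D, E, F, G, K}.
H is not among them, so fast-forward is not possible.

No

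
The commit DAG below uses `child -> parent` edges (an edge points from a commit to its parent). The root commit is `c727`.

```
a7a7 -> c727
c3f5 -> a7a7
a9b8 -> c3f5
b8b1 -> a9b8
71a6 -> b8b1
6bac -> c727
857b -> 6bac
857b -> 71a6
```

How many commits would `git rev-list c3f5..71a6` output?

3

Reachable from 71a6: {71a6, a7a7, a9b8, b8b1, c3f5, c727}.
Reachable from c3f5: {a7a7, c3f5, c727}.
In 71a6's history but not c3f5's: {71a6, a9b8, b8b1} — 3 commits.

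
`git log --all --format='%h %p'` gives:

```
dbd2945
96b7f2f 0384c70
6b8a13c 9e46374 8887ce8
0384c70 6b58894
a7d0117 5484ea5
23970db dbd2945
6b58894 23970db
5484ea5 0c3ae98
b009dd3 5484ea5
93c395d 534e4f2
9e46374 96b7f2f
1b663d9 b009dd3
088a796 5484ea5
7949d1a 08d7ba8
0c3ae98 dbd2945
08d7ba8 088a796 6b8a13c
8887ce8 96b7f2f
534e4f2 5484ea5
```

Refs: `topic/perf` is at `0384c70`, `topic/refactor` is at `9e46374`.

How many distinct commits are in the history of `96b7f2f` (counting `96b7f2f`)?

Walking parent pointers from 96b7f2f: reachable set = {0384c70, 23970db, 6b58894, 96b7f2f, dbd2945}.
That is 5 commits.

5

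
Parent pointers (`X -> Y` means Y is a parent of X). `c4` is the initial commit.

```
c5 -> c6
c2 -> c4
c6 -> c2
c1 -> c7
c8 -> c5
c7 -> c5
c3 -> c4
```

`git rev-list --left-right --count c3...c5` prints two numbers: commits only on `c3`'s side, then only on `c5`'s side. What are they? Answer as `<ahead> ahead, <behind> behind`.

1 ahead, 3 behind

Reachable from c3: {c3, c4}.
Reachable from c5: {c2, c4, c5, c6}.
Only in c3's history (ahead): {c3} — 1.
Only in c5's history (behind): {c2, c5, c6} — 3.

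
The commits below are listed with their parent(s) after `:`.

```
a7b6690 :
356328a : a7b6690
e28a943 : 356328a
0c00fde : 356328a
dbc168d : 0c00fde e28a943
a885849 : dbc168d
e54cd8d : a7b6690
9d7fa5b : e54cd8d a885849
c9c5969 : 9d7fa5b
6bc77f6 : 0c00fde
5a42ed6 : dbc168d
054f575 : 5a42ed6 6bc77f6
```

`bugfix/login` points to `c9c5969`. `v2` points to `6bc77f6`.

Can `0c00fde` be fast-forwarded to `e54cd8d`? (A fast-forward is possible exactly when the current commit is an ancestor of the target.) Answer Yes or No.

No

A fast-forward from 0c00fde to e54cd8d is possible iff 0c00fde is an ancestor of e54cd8d.
Ancestors of e54cd8d: {a7b6690, e54cd8d}.
0c00fde is not among them, so fast-forward is not possible.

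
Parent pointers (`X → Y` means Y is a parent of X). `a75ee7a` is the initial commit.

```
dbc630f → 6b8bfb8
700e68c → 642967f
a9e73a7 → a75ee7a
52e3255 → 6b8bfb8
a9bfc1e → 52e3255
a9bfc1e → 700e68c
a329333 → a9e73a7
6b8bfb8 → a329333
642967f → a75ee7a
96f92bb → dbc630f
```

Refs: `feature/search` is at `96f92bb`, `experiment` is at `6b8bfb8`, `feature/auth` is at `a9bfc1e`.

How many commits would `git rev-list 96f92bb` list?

Walking parent pointers from 96f92bb: reachable set = {6b8bfb8, 96f92bb, a329333, a75ee7a, a9e73a7, dbc630f}.
That is 6 commits.

6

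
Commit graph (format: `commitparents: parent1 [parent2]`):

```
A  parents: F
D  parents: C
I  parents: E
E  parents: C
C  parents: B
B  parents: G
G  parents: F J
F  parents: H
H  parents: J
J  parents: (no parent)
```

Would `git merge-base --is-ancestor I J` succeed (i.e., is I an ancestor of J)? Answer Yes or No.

Ancestors of J: {J}.
I is not in that set, so it is not an ancestor of J.

No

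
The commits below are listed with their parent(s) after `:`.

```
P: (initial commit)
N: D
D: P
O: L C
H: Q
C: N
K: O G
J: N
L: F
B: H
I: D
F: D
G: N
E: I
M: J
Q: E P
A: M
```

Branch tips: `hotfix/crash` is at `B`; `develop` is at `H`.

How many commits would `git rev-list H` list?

Walking parent pointers from H: reachable set = {D, E, H, I, P, Q}.
That is 6 commits.

6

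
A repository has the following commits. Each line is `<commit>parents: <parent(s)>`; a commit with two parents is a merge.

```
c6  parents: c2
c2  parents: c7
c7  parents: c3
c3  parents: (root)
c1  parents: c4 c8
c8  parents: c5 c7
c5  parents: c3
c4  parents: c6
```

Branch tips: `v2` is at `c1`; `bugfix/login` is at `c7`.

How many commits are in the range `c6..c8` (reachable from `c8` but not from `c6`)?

Reachable from c8: {c3, c5, c7, c8}.
Reachable from c6: {c2, c3, c6, c7}.
In c8's history but not c6's: {c5, c8} — 2 commits.

2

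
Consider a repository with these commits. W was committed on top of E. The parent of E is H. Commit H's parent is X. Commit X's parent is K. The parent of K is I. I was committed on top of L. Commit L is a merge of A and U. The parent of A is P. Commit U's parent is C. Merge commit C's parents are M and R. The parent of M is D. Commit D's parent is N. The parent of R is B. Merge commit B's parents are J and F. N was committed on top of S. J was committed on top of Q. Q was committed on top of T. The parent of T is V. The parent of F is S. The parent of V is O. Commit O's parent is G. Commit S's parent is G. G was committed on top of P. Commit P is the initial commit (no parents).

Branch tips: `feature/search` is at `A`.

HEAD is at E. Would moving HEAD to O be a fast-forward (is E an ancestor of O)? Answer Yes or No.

No

A fast-forward from E to O is possible iff E is an ancestor of O.
Ancestors of O: {G, O, P}.
E is not among them, so fast-forward is not possible.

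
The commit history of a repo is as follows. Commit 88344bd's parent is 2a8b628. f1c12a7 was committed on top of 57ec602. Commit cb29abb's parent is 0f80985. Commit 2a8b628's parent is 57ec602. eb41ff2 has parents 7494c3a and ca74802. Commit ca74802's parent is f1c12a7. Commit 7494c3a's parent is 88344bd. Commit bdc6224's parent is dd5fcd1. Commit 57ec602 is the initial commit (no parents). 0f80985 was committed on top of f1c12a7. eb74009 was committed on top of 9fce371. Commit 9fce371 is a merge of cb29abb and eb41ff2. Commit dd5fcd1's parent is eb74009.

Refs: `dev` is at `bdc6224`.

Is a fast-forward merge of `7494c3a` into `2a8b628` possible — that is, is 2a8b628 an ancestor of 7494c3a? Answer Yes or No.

A fast-forward from 2a8b628 to 7494c3a is possible iff 2a8b628 is an ancestor of 7494c3a.
Ancestors of 7494c3a: {2a8b628, 57ec602, 7494c3a, 88344bd}.
2a8b628 is among them, so fast-forward is possible.

Yes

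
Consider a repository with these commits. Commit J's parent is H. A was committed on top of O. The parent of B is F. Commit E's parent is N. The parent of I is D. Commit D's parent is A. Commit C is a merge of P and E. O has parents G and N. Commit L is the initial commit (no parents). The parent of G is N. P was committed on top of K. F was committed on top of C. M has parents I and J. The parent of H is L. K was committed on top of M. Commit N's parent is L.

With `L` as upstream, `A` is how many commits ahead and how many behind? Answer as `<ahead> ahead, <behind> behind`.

4 ahead, 0 behind

Reachable from A: {A, G, L, N, O}.
Reachable from L: {L}.
Only in A's history (ahead): {A, G, N, O} — 4.
Only in L's history (behind): {} — 0.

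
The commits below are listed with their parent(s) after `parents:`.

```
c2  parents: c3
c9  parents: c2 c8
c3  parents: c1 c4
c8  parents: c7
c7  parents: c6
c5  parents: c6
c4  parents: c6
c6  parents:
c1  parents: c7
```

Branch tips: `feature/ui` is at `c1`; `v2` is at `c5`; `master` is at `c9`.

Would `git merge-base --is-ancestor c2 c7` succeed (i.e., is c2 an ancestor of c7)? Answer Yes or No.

Ancestors of c7: {c6, c7}.
c2 is not in that set, so it is not an ancestor of c7.

No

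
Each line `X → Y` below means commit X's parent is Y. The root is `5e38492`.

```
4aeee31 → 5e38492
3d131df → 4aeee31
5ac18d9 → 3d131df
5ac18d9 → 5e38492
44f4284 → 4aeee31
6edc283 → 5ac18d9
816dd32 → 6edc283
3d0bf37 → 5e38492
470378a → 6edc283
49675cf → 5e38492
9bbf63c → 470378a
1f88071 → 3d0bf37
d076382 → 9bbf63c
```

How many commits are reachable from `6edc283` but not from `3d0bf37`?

4

Reachable from 6edc283: {3d131df, 4aeee31, 5ac18d9, 5e38492, 6edc283}.
Reachable from 3d0bf37: {3d0bf37, 5e38492}.
In 6edc283's history but not 3d0bf37's: {3d131df, 4aeee31, 5ac18d9, 6edc283} — 4 commits.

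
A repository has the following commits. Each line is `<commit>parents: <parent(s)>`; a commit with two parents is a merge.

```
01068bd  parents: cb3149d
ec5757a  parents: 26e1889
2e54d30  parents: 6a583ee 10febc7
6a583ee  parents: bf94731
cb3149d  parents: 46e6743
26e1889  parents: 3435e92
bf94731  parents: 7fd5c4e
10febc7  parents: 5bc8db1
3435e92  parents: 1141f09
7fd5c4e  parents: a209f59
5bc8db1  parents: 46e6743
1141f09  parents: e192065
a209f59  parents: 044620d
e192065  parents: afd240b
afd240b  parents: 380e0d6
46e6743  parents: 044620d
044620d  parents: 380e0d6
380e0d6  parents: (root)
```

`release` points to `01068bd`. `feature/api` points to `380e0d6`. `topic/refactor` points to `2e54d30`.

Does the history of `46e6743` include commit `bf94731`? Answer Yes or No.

Ancestors of 46e6743: {044620d, 380e0d6, 46e6743}.
bf94731 is not in that set, so it is not an ancestor of 46e6743.

No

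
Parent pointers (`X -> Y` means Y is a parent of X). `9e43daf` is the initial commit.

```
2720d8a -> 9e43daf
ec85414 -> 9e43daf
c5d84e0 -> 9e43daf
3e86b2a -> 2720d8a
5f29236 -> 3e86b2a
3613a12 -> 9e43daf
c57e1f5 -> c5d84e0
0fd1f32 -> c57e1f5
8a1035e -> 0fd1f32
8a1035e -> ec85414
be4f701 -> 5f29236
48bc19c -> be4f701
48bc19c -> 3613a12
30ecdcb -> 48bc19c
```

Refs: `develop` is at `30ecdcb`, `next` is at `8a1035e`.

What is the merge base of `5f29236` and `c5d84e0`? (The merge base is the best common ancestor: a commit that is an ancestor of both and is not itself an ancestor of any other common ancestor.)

Ancestors of 5f29236: {2720d8a, 3e86b2a, 5f29236, 9e43daf}.
Ancestors of c5d84e0: {9e43daf, c5d84e0}.
Common ancestors: {9e43daf}.
The only common ancestor is 9e43daf, so it is the merge base.

9e43daf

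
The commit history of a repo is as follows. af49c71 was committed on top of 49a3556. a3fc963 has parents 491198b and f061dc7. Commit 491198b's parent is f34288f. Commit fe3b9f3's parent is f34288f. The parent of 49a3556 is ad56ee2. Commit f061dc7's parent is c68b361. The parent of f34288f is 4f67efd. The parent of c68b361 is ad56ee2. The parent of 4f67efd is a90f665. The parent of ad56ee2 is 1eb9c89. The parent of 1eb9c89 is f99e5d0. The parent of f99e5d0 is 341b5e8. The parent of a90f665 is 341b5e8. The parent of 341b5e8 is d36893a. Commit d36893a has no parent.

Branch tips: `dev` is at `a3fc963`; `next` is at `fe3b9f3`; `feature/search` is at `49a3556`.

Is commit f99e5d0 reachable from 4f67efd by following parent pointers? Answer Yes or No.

Ancestors of 4f67efd: {341b5e8, 4f67efd, a90f665, d36893a}.
f99e5d0 is not in that set, so it is not an ancestor of 4f67efd.

No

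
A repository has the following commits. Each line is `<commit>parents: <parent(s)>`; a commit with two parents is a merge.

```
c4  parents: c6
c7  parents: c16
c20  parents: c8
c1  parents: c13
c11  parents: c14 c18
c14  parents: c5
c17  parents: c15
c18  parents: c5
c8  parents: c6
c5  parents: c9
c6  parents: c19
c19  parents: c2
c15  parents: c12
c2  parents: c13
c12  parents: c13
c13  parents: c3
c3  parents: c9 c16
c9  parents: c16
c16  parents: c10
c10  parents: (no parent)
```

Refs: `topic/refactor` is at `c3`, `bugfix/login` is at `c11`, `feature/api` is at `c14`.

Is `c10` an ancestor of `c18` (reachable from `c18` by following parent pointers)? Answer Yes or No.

Yes

Ancestors of c18 (commits reachable by following parents): {c10, c16, c18, c5, c9}.
c10 is in that set, so it is an ancestor of c18.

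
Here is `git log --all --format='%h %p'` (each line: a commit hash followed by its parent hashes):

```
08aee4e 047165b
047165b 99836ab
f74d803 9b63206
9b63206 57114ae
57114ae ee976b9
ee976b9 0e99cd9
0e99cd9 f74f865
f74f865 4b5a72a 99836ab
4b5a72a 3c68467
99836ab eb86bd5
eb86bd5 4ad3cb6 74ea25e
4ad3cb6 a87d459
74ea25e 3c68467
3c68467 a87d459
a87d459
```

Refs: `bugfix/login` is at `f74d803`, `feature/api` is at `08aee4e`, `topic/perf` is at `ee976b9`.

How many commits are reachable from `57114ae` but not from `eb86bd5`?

6

Reachable from 57114ae: {0e99cd9, 3c68467, 4ad3cb6, 4b5a72a, 57114ae, 74ea25e, 99836ab, a87d459, eb86bd5, ee976b9, f74f865}.
Reachable from eb86bd5: {3c68467, 4ad3cb6, 74ea25e, a87d459, eb86bd5}.
In 57114ae's history but not eb86bd5's: {0e99cd9, 4b5a72a, 57114ae, 99836ab, ee976b9, f74f865} — 6 commits.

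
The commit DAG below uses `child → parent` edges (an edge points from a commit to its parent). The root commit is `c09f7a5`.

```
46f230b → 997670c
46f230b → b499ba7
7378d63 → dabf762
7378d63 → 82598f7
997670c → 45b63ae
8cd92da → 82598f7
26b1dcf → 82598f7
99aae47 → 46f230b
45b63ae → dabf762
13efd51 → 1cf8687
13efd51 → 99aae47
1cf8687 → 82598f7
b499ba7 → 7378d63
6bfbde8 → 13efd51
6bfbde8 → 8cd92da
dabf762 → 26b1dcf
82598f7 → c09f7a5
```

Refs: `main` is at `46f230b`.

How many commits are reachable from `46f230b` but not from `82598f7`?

Reachable from 46f230b: {26b1dcf, 45b63ae, 46f230b, 7378d63, 82598f7, 997670c, b499ba7, c09f7a5, dabf762}.
Reachable from 82598f7: {82598f7, c09f7a5}.
In 46f230b's history but not 82598f7's: {26b1dcf, 45b63ae, 46f230b, 7378d63, 997670c, b499ba7, dabf762} — 7 commits.

7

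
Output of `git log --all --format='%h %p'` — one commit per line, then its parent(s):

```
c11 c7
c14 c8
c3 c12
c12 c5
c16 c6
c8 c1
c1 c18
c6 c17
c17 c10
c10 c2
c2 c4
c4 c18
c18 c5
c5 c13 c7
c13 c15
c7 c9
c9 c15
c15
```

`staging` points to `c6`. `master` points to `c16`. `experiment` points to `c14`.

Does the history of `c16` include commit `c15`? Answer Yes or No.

Yes

Ancestors of c16 (commits reachable by following parents): {c10, c13, c15, c16, c17, c18, c2, c4, c5, c6, c7, c9}.
c15 is in that set, so it is an ancestor of c16.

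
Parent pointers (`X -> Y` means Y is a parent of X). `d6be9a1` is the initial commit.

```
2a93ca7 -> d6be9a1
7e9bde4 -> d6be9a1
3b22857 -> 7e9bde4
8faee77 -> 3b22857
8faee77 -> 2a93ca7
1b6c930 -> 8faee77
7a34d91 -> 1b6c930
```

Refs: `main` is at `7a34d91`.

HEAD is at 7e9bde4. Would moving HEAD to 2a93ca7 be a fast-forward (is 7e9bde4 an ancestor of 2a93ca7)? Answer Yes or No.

A fast-forward from 7e9bde4 to 2a93ca7 is possible iff 7e9bde4 is an ancestor of 2a93ca7.
Ancestors of 2a93ca7: {2a93ca7, d6be9a1}.
7e9bde4 is not among them, so fast-forward is not possible.

No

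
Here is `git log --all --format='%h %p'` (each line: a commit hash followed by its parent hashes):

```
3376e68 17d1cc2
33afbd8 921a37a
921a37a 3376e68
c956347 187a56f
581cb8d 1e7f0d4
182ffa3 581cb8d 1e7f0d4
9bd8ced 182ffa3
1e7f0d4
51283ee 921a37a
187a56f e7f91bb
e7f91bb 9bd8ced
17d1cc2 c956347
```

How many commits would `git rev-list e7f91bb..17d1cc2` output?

3

Reachable from 17d1cc2: {17d1cc2, 182ffa3, 187a56f, 1e7f0d4, 581cb8d, 9bd8ced, c956347, e7f91bb}.
Reachable from e7f91bb: {182ffa3, 1e7f0d4, 581cb8d, 9bd8ced, e7f91bb}.
In 17d1cc2's history but not e7f91bb's: {17d1cc2, 187a56f, c956347} — 3 commits.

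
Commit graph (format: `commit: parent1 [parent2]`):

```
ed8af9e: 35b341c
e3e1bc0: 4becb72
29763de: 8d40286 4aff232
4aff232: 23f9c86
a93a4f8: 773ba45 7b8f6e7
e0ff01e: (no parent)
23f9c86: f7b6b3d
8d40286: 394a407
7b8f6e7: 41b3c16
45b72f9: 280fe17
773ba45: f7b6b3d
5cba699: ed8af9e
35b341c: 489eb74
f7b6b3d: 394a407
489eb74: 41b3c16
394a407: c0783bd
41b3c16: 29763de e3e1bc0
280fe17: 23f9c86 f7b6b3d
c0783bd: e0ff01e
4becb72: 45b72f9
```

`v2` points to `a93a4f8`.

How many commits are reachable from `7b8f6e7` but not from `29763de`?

Reachable from 7b8f6e7: {23f9c86, 280fe17, 29763de, 394a407, 41b3c16, 45b72f9, 4aff232, 4becb72, 7b8f6e7, 8d40286, c0783bd, e0ff01e, e3e1bc0, f7b6b3d}.
Reachable from 29763de: {23f9c86, 29763de, 394a407, 4aff232, 8d40286, c0783bd, e0ff01e, f7b6b3d}.
In 7b8f6e7's history but not 29763de's: {280fe17, 41b3c16, 45b72f9, 4becb72, 7b8f6e7, e3e1bc0} — 6 commits.

6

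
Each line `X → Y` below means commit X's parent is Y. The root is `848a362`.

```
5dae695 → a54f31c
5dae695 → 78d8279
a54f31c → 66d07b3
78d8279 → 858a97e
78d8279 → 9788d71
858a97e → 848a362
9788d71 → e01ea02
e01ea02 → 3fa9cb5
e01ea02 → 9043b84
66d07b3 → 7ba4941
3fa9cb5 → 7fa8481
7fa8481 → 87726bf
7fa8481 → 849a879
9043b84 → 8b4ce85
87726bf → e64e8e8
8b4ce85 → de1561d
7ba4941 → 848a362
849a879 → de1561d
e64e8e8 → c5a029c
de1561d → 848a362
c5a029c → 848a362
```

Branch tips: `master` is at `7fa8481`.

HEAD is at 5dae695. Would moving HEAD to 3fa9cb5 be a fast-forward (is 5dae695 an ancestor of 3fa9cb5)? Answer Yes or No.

A fast-forward from 5dae695 to 3fa9cb5 is possible iff 5dae695 is an ancestor of 3fa9cb5.
Ancestors of 3fa9cb5: {3fa9cb5, 7fa8481, 848a362, 849a879, 87726bf, c5a029c, de1561d, e64e8e8}.
5dae695 is not among them, so fast-forward is not possible.

No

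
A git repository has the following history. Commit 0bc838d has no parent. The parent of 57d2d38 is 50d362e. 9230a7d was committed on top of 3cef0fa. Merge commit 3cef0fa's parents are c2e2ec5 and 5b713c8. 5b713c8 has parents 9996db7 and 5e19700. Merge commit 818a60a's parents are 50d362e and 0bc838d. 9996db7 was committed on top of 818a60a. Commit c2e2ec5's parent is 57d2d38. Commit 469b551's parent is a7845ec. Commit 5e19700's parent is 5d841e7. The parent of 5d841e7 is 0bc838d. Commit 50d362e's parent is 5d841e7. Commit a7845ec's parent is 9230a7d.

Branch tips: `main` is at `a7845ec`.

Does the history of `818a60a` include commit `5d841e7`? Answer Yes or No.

Ancestors of 818a60a (commits reachable by following parents): {0bc838d, 50d362e, 5d841e7, 818a60a}.
5d841e7 is in that set, so it is an ancestor of 818a60a.

Yes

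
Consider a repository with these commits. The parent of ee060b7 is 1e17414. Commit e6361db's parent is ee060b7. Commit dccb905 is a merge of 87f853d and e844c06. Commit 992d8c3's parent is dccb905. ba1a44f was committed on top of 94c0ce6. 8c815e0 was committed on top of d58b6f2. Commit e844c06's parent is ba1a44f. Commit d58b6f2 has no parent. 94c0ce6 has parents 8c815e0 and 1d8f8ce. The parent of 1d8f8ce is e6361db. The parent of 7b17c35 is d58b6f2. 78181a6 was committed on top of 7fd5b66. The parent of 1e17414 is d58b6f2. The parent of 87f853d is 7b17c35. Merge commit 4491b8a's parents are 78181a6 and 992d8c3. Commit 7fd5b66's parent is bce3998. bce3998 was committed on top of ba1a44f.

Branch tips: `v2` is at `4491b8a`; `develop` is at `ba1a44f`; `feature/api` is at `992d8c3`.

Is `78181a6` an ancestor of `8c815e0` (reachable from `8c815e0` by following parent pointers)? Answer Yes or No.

No

Ancestors of 8c815e0: {8c815e0, d58b6f2}.
78181a6 is not in that set, so it is not an ancestor of 8c815e0.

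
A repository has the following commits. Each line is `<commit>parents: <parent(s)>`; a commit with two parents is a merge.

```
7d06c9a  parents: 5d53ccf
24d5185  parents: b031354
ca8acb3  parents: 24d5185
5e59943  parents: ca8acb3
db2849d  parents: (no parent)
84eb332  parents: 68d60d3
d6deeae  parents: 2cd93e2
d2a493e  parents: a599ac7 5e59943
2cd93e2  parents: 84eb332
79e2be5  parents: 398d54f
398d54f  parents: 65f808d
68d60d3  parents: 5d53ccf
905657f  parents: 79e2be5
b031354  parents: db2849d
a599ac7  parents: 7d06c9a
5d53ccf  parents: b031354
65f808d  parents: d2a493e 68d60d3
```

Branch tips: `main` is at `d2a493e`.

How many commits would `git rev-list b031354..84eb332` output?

3

Reachable from 84eb332: {5d53ccf, 68d60d3, 84eb332, b031354, db2849d}.
Reachable from b031354: {b031354, db2849d}.
In 84eb332's history but not b031354's: {5d53ccf, 68d60d3, 84eb332} — 3 commits.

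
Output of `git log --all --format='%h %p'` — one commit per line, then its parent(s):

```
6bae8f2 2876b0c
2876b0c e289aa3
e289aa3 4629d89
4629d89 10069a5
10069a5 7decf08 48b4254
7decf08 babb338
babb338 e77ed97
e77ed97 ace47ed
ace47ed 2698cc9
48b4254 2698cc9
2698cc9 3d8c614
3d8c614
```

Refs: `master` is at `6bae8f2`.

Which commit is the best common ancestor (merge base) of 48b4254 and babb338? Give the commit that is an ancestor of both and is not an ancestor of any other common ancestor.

Ancestors of 48b4254: {2698cc9, 3d8c614, 48b4254}.
Ancestors of babb338: {2698cc9, 3d8c614, ace47ed, babb338, e77ed97}.
Common ancestors: {2698cc9, 3d8c614}.
Among these, 2698cc9 is not an ancestor of any other common ancestor — it is the merge base.

2698cc9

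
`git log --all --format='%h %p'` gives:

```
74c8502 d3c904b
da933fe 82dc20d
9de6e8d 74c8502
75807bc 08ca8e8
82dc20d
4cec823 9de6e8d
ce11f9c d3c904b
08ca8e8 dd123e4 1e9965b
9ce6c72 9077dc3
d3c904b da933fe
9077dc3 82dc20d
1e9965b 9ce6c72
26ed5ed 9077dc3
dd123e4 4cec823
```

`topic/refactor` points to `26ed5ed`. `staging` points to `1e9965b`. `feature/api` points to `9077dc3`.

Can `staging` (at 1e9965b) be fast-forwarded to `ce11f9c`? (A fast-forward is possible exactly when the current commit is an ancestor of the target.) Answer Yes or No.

No

A fast-forward from 1e9965b to ce11f9c is possible iff 1e9965b is an ancestor of ce11f9c.
Ancestors of ce11f9c: {82dc20d, ce11f9c, d3c904b, da933fe}.
1e9965b is not among them, so fast-forward is not possible.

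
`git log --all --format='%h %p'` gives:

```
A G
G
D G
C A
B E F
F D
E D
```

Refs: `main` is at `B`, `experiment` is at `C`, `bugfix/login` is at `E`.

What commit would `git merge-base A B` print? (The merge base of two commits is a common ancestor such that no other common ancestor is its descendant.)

G

Ancestors of A: {A, G}.
Ancestors of B: {B, D, E, F, G}.
Common ancestors: {G}.
The only common ancestor is G, so it is the merge base.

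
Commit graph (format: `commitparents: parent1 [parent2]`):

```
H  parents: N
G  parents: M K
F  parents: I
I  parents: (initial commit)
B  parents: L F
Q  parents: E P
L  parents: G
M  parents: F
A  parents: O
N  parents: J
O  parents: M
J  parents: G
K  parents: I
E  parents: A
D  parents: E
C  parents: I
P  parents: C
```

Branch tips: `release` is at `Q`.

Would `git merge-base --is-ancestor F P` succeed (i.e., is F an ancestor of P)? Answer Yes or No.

Ancestors of P: {C, I, P}.
F is not in that set, so it is not an ancestor of P.

No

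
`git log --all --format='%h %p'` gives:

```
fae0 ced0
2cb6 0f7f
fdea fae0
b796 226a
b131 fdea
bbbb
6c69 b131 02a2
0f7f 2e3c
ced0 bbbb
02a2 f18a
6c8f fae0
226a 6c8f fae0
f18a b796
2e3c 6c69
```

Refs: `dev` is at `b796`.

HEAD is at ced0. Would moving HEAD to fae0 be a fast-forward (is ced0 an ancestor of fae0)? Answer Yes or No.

A fast-forward from ced0 to fae0 is possible iff ced0 is an ancestor of fae0.
Ancestors of fae0: {bbbb, ced0, fae0}.
ced0 is among them, so fast-forward is possible.

Yes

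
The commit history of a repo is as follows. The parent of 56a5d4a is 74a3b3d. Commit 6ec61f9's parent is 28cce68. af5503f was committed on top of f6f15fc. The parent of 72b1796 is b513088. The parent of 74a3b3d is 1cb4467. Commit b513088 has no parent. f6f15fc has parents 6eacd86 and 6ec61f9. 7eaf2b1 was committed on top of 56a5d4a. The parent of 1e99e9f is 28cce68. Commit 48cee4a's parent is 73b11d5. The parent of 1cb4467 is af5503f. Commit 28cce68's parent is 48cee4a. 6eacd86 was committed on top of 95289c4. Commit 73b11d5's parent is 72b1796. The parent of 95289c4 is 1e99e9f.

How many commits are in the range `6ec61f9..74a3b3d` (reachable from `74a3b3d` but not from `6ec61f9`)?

Reachable from 74a3b3d: {1cb4467, 1e99e9f, 28cce68, 48cee4a, 6eacd86, 6ec61f9, 72b1796, 73b11d5, 74a3b3d, 95289c4, af5503f, b513088, f6f15fc}.
Reachable from 6ec61f9: {28cce68, 48cee4a, 6ec61f9, 72b1796, 73b11d5, b513088}.
In 74a3b3d's history but not 6ec61f9's: {1cb4467, 1e99e9f, 6eacd86, 74a3b3d, 95289c4, af5503f, f6f15fc} — 7 commits.

7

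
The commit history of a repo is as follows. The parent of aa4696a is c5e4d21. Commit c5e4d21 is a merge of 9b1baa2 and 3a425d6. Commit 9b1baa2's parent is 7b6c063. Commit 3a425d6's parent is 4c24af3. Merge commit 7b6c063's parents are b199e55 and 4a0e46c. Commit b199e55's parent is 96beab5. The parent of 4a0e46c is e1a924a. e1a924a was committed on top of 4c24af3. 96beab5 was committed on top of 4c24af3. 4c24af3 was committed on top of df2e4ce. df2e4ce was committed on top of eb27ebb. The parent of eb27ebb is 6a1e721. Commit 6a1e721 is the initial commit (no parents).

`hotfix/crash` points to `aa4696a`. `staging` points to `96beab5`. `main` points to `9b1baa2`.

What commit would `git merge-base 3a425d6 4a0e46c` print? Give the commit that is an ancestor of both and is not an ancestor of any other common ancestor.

4c24af3

Ancestors of 3a425d6: {3a425d6, 4c24af3, 6a1e721, df2e4ce, eb27ebb}.
Ancestors of 4a0e46c: {4a0e46c, 4c24af3, 6a1e721, df2e4ce, e1a924a, eb27ebb}.
Common ancestors: {4c24af3, 6a1e721, df2e4ce, eb27ebb}.
Among these, 4c24af3 is not an ancestor of any other common ancestor — it is the merge base.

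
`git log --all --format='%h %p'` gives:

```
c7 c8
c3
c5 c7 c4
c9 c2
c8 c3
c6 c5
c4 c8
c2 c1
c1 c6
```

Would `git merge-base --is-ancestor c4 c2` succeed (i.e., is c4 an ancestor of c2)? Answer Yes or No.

Yes

Ancestors of c2 (commits reachable by following parents): {c1, c2, c3, c4, c5, c6, c7, c8}.
c4 is in that set, so it is an ancestor of c2.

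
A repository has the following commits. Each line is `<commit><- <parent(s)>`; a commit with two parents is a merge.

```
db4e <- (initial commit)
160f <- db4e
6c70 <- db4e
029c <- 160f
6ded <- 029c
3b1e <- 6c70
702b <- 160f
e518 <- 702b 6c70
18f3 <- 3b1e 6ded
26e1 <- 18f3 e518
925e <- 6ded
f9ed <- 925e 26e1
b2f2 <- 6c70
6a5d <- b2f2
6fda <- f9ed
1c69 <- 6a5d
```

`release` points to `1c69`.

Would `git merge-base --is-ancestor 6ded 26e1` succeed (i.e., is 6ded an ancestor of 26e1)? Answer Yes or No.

Yes

Ancestors of 26e1 (commits reachable by following parents): {029c, 160f, 18f3, 26e1, 3b1e, 6c70, 6ded, 702b, db4e, e518}.
6ded is in that set, so it is an ancestor of 26e1.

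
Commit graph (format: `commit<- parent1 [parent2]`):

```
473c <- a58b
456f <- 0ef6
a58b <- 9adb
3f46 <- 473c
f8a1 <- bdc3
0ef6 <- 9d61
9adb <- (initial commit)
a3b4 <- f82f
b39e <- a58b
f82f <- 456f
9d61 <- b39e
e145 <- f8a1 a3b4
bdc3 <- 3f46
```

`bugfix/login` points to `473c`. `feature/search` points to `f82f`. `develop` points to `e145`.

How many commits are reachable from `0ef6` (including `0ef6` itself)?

5

Walking parent pointers from 0ef6: reachable set = {0ef6, 9adb, 9d61, a58b, b39e}.
That is 5 commits.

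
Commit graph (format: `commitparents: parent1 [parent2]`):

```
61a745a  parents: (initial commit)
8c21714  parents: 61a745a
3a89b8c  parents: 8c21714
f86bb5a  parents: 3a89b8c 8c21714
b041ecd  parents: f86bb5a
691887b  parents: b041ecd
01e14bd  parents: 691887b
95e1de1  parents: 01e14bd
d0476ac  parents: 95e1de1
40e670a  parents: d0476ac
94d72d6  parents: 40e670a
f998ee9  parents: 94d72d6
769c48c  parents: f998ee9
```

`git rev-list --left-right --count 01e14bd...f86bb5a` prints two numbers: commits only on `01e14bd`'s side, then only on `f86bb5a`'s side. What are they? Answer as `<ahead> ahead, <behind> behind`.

3 ahead, 0 behind

Reachable from 01e14bd: {01e14bd, 3a89b8c, 61a745a, 691887b, 8c21714, b041ecd, f86bb5a}.
Reachable from f86bb5a: {3a89b8c, 61a745a, 8c21714, f86bb5a}.
Only in 01e14bd's history (ahead): {01e14bd, 691887b, b041ecd} — 3.
Only in f86bb5a's history (behind): {} — 0.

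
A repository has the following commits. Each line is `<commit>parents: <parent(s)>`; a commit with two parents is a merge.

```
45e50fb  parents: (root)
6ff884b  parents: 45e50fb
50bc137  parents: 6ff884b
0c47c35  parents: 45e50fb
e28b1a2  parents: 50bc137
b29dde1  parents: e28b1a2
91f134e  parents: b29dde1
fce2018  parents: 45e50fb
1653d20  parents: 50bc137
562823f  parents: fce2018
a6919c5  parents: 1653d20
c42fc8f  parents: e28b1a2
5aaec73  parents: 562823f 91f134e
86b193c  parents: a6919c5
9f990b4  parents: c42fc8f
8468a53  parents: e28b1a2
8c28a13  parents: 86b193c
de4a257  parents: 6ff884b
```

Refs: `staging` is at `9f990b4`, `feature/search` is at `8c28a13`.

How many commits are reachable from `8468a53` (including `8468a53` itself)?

5

Walking parent pointers from 8468a53: reachable set = {45e50fb, 50bc137, 6ff884b, 8468a53, e28b1a2}.
That is 5 commits.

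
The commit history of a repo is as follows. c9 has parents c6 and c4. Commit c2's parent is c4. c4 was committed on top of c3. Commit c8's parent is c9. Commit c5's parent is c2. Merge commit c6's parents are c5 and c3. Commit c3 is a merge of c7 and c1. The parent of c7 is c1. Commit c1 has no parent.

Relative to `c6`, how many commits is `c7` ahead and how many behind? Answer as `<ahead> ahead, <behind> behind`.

Reachable from c7: {c1, c7}.
Reachable from c6: {c1, c2, c3, c4, c5, c6, c7}.
Only in c7's history (ahead): {} — 0.
Only in c6's history (behind): {c2, c3, c4, c5, c6} — 5.

0 ahead, 5 behind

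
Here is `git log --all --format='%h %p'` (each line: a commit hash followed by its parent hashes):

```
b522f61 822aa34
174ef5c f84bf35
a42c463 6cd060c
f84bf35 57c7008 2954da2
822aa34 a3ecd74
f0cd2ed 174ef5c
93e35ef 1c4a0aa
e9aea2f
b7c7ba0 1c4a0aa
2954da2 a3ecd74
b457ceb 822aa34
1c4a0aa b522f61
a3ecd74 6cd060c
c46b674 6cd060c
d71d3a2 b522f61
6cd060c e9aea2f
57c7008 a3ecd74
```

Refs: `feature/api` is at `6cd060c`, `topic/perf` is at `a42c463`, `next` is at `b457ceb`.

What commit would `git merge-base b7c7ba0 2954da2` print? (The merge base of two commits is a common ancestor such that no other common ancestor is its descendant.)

a3ecd74

Ancestors of b7c7ba0: {1c4a0aa, 6cd060c, 822aa34, a3ecd74, b522f61, b7c7ba0, e9aea2f}.
Ancestors of 2954da2: {2954da2, 6cd060c, a3ecd74, e9aea2f}.
Common ancestors: {6cd060c, a3ecd74, e9aea2f}.
Among these, a3ecd74 is not an ancestor of any other common ancestor — it is the merge base.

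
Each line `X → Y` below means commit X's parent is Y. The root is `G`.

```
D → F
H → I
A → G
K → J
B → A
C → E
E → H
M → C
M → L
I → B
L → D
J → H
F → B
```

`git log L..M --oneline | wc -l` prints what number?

Reachable from M: {A, B, C, D, E, F, G, H, I, L, M}.
Reachable from L: {A, B, D, F, G, L}.
In M's history but not L's: {C, E, H, I, M} — 5 commits.

5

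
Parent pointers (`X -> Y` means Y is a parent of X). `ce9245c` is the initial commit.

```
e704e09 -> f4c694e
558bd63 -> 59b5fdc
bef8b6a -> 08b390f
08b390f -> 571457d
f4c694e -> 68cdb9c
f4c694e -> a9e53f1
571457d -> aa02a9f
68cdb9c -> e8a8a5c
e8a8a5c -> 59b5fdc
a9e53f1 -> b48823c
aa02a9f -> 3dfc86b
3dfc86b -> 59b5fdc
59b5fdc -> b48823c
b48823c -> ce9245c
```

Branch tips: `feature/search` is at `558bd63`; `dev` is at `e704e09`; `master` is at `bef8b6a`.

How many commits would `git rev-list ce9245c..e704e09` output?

7

Reachable from e704e09: {59b5fdc, 68cdb9c, a9e53f1, b48823c, ce9245c, e704e09, e8a8a5c, f4c694e}.
Reachable from ce9245c: {ce9245c}.
In e704e09's history but not ce9245c's: {59b5fdc, 68cdb9c, a9e53f1, b48823c, e704e09, e8a8a5c, f4c694e} — 7 commits.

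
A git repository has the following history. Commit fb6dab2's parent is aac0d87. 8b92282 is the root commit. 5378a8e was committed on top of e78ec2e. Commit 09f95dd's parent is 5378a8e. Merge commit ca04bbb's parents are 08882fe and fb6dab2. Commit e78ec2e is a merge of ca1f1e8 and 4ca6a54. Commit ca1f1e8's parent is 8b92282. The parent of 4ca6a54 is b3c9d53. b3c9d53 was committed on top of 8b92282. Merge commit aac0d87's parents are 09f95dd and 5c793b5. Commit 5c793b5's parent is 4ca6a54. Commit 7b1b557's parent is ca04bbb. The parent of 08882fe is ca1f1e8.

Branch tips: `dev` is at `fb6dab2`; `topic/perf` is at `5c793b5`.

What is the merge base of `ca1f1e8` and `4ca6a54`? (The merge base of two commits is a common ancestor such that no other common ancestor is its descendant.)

8b92282

Ancestors of ca1f1e8: {8b92282, ca1f1e8}.
Ancestors of 4ca6a54: {4ca6a54, 8b92282, b3c9d53}.
Common ancestors: {8b92282}.
The only common ancestor is 8b92282, so it is the merge base.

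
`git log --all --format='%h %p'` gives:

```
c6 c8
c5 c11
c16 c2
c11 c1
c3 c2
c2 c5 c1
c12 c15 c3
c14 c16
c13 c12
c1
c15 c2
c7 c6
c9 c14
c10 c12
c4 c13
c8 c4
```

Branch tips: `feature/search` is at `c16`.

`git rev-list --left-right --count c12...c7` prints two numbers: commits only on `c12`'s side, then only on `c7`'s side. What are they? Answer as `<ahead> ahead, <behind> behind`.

Reachable from c12: {c1, c11, c12, c15, c2, c3, c5}.
Reachable from c7: {c1, c11, c12, c13, c15, c2, c3, c4, c5, c6, c7, c8}.
Only in c12's history (ahead): {} — 0.
Only in c7's history (behind): {c13, c4, c6, c7, c8} — 5.

0 ahead, 5 behind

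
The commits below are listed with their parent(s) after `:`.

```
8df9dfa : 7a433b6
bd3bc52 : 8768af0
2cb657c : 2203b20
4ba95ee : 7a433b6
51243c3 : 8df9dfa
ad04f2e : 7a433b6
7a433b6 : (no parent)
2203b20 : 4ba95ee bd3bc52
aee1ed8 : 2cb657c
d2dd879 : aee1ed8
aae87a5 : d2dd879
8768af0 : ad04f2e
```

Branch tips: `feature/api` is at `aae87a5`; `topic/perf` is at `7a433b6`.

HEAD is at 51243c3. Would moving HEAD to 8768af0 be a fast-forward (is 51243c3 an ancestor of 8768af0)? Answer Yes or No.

A fast-forward from 51243c3 to 8768af0 is possible iff 51243c3 is an ancestor of 8768af0.
Ancestors of 8768af0: {7a433b6, 8768af0, ad04f2e}.
51243c3 is not among them, so fast-forward is not possible.

No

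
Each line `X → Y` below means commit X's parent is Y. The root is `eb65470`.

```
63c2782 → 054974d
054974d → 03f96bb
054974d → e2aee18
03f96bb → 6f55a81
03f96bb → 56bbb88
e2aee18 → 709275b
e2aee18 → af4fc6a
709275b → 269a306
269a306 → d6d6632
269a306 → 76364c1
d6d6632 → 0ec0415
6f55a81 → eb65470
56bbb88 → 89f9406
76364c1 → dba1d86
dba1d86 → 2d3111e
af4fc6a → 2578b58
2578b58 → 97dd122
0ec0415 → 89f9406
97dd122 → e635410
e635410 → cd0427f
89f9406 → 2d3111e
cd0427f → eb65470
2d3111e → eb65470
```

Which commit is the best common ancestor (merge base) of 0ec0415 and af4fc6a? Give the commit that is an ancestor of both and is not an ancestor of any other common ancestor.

eb65470

Ancestors of 0ec0415: {0ec0415, 2d3111e, 89f9406, eb65470}.
Ancestors of af4fc6a: {2578b58, 97dd122, af4fc6a, cd0427f, e635410, eb65470}.
Common ancestors: {eb65470}.
The only common ancestor is eb65470, so it is the merge base.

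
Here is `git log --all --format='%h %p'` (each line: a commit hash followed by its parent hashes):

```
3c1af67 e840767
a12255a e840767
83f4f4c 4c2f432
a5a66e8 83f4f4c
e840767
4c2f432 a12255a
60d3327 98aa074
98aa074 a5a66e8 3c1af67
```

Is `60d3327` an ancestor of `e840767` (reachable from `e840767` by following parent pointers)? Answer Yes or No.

No

Ancestors of e840767: {e840767}.
60d3327 is not in that set, so it is not an ancestor of e840767.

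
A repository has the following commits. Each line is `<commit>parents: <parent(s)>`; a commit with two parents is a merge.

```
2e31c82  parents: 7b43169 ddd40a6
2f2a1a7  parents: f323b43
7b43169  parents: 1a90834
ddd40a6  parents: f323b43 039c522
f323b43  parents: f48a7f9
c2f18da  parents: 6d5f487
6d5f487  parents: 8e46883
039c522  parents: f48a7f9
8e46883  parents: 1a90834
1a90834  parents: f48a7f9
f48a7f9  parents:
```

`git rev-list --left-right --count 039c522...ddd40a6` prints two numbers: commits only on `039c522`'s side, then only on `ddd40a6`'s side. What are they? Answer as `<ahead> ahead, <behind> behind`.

Reachable from 039c522: {039c522, f48a7f9}.
Reachable from ddd40a6: {039c522, ddd40a6, f323b43, f48a7f9}.
Only in 039c522's history (ahead): {} — 0.
Only in ddd40a6's history (behind): {ddd40a6, f323b43} — 2.

0 ahead, 2 behind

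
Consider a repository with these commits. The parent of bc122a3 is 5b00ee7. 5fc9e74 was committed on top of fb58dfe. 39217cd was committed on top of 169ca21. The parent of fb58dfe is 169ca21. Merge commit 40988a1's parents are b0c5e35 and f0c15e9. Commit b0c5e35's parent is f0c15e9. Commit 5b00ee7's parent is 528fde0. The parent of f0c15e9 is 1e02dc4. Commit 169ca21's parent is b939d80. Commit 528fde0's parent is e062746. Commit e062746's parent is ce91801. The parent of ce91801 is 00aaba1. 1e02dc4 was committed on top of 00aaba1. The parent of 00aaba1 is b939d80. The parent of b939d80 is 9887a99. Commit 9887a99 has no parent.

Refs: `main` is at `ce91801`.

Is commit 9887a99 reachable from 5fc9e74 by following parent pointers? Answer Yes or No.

Yes

Ancestors of 5fc9e74 (commits reachable by following parents): {169ca21, 5fc9e74, 9887a99, b939d80, fb58dfe}.
9887a99 is in that set, so it is an ancestor of 5fc9e74.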